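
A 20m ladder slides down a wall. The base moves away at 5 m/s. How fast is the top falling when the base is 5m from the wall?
√15/3 ≈ 1.291 m/s

x² + y² = 20²
2x·dx/dt + 2y·dy/dt = 0
dy/dt = -x/y · dx/dt = -5/(5√15) · 5 = -√15/3 m/s
The top is descending at √15/3 ≈ 1.291 m/s.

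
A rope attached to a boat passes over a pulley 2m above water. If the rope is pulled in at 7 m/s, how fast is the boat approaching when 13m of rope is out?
91√165/165 ≈ 7.084 m/s

rope² = x² + 2²
x = √(13² - 2²) = √165
dx/dt = (rope/x) · d(rope)/dt = (13/√165) · (-7) = -91√165/165 m/s
The boat approaches at 91√165/165 ≈ 7.084 m/s.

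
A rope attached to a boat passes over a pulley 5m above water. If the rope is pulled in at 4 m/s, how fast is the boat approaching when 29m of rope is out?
29√51/51 ≈ 4.061 m/s

rope² = x² + 5²
x = √(29² - 5²) = 4√51
dx/dt = (rope/x) · d(rope)/dt = (29/(4√51)) · (-4) = -29√51/51 m/s
The boat approaches at 29√51/51 ≈ 4.061 m/s.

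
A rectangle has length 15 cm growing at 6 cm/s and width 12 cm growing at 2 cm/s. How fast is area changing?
102 cm²/s

A = lw
dA/dt = w·dl/dt + l·dw/dt = 12·6 + 15·2 = 102 cm²/s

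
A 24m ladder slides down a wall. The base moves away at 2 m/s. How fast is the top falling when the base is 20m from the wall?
10√11/11 ≈ 3.015 m/s

x² + y² = 24²
2x·dx/dt + 2y·dy/dt = 0
dy/dt = -x/y · dx/dt = -20/(4√11) · 2 = -10√11/11 m/s
The top is descending at 10√11/11 ≈ 3.015 m/s.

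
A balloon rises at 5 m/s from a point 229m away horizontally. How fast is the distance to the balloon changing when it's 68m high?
68√57065/11413 ≈ 1.423 m/s

z² = 229² + y²
z = √(229² + 68²) = √57065
dz/dt = y/z · dy/dt = 68/√57065 · 5 = 68√57065/11413 ≈ 1.423 m/s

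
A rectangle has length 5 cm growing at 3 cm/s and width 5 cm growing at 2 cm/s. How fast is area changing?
25 cm²/s

A = lw
dA/dt = w·dl/dt + l·dw/dt = 5·3 + 5·2 = 25 cm²/s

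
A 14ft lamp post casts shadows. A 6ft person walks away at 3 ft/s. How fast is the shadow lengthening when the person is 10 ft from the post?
9/4 ft/s

By similar triangles: 14/(x+s) = 6/s
Solving: s = 6x/8
ds/dt = 6/8 · dx/dt = 3/4 · 3 = 9/4 ft/s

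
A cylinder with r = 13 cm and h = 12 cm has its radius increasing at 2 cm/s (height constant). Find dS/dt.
152π cm²/s

S = 2πrh + 2πr² (lateral + bases)
dS/dt = (2πh + 4πr)·dr/dt = (2π·12 + 4π·13)·2
= 152π cm²/s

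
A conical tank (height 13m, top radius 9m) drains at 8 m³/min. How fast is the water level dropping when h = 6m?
338/(729π) ≈ 0.1476 m/min

r/h = 9/13, so r = (9/13)h
V = (1/3)πr²h = (1/3)π((9/13)h)²h = (27/169)πh³
dV/dh = (81/169)πh²
dh/dt = (dV/dt)/(dV/dh) = -8/((81/169)π·6²) = -338/(729π) m/min
The level is dropping at 338/(729π) ≈ 0.1476 m/min.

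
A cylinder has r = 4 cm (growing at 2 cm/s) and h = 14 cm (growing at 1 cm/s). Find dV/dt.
240π cm³/s

V = πr²h
dV/dt = 2πrh·dr/dt + πr²·dh/dt
= 2π(4)(14)(2) + π(4)²(1)
= 240π cm³/s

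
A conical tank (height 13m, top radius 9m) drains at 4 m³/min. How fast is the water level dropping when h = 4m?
169/(324π) ≈ 0.166 m/min

r/h = 9/13, so r = (9/13)h
V = (1/3)πr²h = (1/3)π((9/13)h)²h = (27/169)πh³
dV/dh = (81/169)πh²
dh/dt = (dV/dt)/(dV/dh) = -4/((81/169)π·4²) = -169/(324π) m/min
The level is dropping at 169/(324π) ≈ 0.166 m/min.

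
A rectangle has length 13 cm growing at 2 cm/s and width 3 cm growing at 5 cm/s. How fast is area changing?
71 cm²/s

A = lw
dA/dt = w·dl/dt + l·dw/dt = 3·2 + 13·5 = 71 cm²/s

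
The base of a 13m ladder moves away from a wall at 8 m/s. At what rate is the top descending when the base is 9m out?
18√22/11 ≈ 7.675 m/s

x² + y² = 13²
2x·dx/dt + 2y·dy/dt = 0
dy/dt = -x/y · dx/dt = -9/(2√22) · 8 = -18√22/11 m/s
The top is descending at 18√22/11 ≈ 7.675 m/s.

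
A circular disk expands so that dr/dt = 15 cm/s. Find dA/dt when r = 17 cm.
510π cm²/s

A = πr²
dA/dt = 2πr · dr/dt = 2π(17)(15) = 510π cm²/s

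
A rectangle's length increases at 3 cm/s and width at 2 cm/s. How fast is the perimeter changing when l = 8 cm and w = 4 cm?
10 cm/s

P = 2(l + w)
dP/dt = 2(dl/dt + dw/dt) = 2(3 + 2) = 10 cm/s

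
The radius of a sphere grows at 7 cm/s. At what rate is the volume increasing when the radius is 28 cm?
21952π cm³/s

V = (4/3)πr³
dV/dt = dV/dr · dr/dt = 4πr² · 7
At r = 28: dV/dt = 21952π cm³/s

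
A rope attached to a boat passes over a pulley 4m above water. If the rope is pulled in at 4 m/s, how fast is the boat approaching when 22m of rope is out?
44√13/39 ≈ 4.068 m/s

rope² = x² + 4²
x = √(22² - 4²) = 6√13
dx/dt = (rope/x) · d(rope)/dt = (22/(6√13)) · (-4) = -44√13/39 m/s
The boat approaches at 44√13/39 ≈ 4.068 m/s.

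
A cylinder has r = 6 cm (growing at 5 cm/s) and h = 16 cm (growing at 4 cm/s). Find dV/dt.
1104π cm³/s

V = πr²h
dV/dt = 2πrh·dr/dt + πr²·dh/dt
= 2π(6)(16)(5) + π(6)²(4)
= 1104π cm³/s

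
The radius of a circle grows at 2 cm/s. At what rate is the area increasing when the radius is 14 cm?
56π cm²/s

A = πr²
dA/dt = 2πr · dr/dt = 2π(14)(2) = 56π cm²/s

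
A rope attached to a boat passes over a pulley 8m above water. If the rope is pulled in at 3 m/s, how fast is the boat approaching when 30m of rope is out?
45√209/209 ≈ 3.113 m/s

rope² = x² + 8²
x = √(30² - 8²) = 2√209
dx/dt = (rope/x) · d(rope)/dt = (30/(2√209)) · (-3) = -45√209/209 m/s
The boat approaches at 45√209/209 ≈ 3.113 m/s.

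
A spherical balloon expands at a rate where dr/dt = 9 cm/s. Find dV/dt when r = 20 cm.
14400π cm³/s

V = (4/3)πr³
dV/dt = dV/dr · dr/dt = 4πr² · 9
At r = 20: dV/dt = 14400π cm³/s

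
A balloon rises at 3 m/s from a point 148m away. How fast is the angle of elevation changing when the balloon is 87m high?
0.015065 rad/s

tan(θ) = y/148
sec²(θ) · dθ/dt = (1/148) · dy/dt
dθ/dt = cos²(θ)/148 · 3 = 148/(148² + 87²) · 3
dθ/dt = 0.015065 rad/s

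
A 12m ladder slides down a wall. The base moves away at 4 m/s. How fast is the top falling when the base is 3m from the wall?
4√15/15 ≈ 1.033 m/s

x² + y² = 12²
2x·dx/dt + 2y·dy/dt = 0
dy/dt = -x/y · dx/dt = -3/(3√15) · 4 = -4√15/15 m/s
The top is descending at 4√15/15 ≈ 1.033 m/s.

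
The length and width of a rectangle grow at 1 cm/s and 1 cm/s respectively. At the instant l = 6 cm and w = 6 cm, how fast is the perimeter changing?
4 cm/s

P = 2(l + w)
dP/dt = 2(dl/dt + dw/dt) = 2(1 + 1) = 4 cm/s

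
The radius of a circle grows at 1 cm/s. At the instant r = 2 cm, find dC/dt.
2π cm/s

C = 2πr
dC/dt = 2π · dr/dt = 2π · 1 = 2π cm/s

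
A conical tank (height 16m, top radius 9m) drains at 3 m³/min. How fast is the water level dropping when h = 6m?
64/(243π) ≈ 0.08383 m/min

r/h = 9/16, so r = (9/16)h
V = (1/3)πr²h = (1/3)π((9/16)h)²h = (27/256)πh³
dV/dh = (81/256)πh²
dh/dt = (dV/dt)/(dV/dh) = -3/((81/256)π·6²) = -64/(243π) m/min
The level is dropping at 64/(243π) ≈ 0.08383 m/min.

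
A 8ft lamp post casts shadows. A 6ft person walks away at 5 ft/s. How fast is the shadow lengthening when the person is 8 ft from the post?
15 ft/s

By similar triangles: 8/(x+s) = 6/s
Solving: s = 6x/2
ds/dt = 6/2 · dx/dt = 3 · 5 = 15 ft/s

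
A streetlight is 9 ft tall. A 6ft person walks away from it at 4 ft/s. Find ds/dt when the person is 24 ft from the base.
8 ft/s

By similar triangles: 9/(x+s) = 6/s
Solving: s = 6x/3
ds/dt = 6/3 · dx/dt = 2 · 4 = 8 ft/s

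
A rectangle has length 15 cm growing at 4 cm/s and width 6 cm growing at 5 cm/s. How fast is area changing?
99 cm²/s

A = lw
dA/dt = w·dl/dt + l·dw/dt = 6·4 + 15·5 = 99 cm²/s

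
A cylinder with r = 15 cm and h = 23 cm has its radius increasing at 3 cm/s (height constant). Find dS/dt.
318π cm²/s

S = 2πrh + 2πr² (lateral + bases)
dS/dt = (2πh + 4πr)·dr/dt = (2π·23 + 4π·15)·3
= 318π cm²/s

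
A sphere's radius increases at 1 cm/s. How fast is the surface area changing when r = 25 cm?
200π cm²/s

S = 4πr²
dS/dt = dS/dr · dr/dt = 8πr · 1
At r = 25: dS/dt = 200π cm²/s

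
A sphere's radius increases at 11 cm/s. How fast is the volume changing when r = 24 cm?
25344π cm³/s

V = (4/3)πr³
dV/dt = dV/dr · dr/dt = 4πr² · 11
At r = 24: dV/dt = 25344π cm³/s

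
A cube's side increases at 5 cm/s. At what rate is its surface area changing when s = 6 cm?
360 cm²/s

A = 6s²
dA/dt = 12s · ds/dt = 12·6·5 = 360 cm²/s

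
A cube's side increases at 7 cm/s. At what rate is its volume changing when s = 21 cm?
9261 cm³/s

V = s³
dV/dt = 3s² · ds/dt = 3·21²·7 = 9261 cm³/s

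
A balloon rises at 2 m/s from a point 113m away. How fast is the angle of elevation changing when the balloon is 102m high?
0.009753 rad/s

tan(θ) = y/113
sec²(θ) · dθ/dt = (1/113) · dy/dt
dθ/dt = cos²(θ)/113 · 2 = 113/(113² + 102²) · 2
dθ/dt = 0.009753 rad/s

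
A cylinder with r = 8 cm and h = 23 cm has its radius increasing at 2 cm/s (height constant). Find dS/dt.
156π cm²/s

S = 2πrh + 2πr² (lateral + bases)
dS/dt = (2πh + 4πr)·dr/dt = (2π·23 + 4π·8)·2
= 156π cm²/s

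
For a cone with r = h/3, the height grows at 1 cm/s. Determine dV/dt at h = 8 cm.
64π/9 cm³/s

V = (1/3)π(h/3)²h = πh³/27
dV/dt = πh²/9 · 1
At h = 8: dV/dt = 64π/9 cm³/s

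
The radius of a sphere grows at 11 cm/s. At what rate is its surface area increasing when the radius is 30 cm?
2640π cm²/s

S = 4πr²
dS/dt = dS/dr · dr/dt = 8πr · 11
At r = 30: dS/dt = 2640π cm²/s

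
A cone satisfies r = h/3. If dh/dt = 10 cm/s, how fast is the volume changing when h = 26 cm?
6760π/9 cm³/s

V = (1/3)π(h/3)²h = πh³/27
dV/dt = πh²/9 · 10
At h = 26: dV/dt = 6760π/9 cm³/s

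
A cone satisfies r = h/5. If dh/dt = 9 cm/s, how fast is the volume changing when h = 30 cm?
324π cm³/s

V = (1/3)π(h/5)²h = πh³/75
dV/dt = πh²/25 · 9
At h = 30: dV/dt = 324π cm³/s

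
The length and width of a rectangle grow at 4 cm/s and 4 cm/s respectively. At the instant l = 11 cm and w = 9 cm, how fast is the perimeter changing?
16 cm/s

P = 2(l + w)
dP/dt = 2(dl/dt + dw/dt) = 2(4 + 4) = 16 cm/s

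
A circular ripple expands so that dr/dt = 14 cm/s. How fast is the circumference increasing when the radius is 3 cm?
28π cm/s

C = 2πr
dC/dt = 2π · dr/dt = 2π · 14 = 28π cm/s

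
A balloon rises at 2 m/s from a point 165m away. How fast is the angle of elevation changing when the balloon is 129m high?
0.007523 rad/s

tan(θ) = y/165
sec²(θ) · dθ/dt = (1/165) · dy/dt
dθ/dt = cos²(θ)/165 · 2 = 165/(165² + 129²) · 2
dθ/dt = 0.007523 rad/s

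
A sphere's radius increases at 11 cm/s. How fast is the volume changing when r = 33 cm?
47916π cm³/s

V = (4/3)πr³
dV/dt = dV/dr · dr/dt = 4πr² · 11
At r = 33: dV/dt = 47916π cm³/s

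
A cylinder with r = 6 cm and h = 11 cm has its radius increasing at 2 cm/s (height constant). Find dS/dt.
92π cm²/s

S = 2πrh + 2πr² (lateral + bases)
dS/dt = (2πh + 4πr)·dr/dt = (2π·11 + 4π·6)·2
= 92π cm²/s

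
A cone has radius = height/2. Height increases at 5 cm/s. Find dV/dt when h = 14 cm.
245π cm³/s

V = (1/3)π(h/2)²h = πh³/12
dV/dt = πh²/4 · 5
At h = 14: dV/dt = 245π cm³/s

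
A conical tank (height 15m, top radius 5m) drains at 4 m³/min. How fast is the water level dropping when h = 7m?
36/(49π) ≈ 0.2339 m/min

r/h = 5/15, so r = (1/3)h
V = (1/3)πr²h = (1/3)π((1/3)h)²h = (1/27)πh³
dV/dh = (1/9)πh²
dh/dt = (dV/dt)/(dV/dh) = -4/((1/9)π·7²) = -36/(49π) m/min
The level is dropping at 36/(49π) ≈ 0.2339 m/min.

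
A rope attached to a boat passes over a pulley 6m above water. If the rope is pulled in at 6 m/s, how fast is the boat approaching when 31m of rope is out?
186√37/185 ≈ 6.116 m/s

rope² = x² + 6²
x = √(31² - 6²) = 5√37
dx/dt = (rope/x) · d(rope)/dt = (31/(5√37)) · (-6) = -186√37/185 m/s
The boat approaches at 186√37/185 ≈ 6.116 m/s.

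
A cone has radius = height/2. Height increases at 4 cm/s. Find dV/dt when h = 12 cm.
144π cm³/s

V = (1/3)π(h/2)²h = πh³/12
dV/dt = πh²/4 · 4
At h = 12: dV/dt = 144π cm³/s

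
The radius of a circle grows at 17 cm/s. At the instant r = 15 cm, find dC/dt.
34π cm/s

C = 2πr
dC/dt = 2π · dr/dt = 2π · 17 = 34π cm/s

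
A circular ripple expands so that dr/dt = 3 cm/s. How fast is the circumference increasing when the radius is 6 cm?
6π cm/s

C = 2πr
dC/dt = 2π · dr/dt = 2π · 3 = 6π cm/s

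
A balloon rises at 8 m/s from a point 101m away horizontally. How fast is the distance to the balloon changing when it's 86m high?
688√17597/17597 ≈ 5.186 m/s

z² = 101² + y²
z = √(101² + 86²) = √17597
dz/dt = y/z · dy/dt = 86/√17597 · 8 = 688√17597/17597 ≈ 5.186 m/s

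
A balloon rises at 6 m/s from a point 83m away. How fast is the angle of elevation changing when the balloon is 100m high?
0.029487 rad/s

tan(θ) = y/83
sec²(θ) · dθ/dt = (1/83) · dy/dt
dθ/dt = cos²(θ)/83 · 6 = 83/(83² + 100²) · 6
dθ/dt = 0.029487 rad/s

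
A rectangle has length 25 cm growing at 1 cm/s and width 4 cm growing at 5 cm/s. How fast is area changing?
129 cm²/s

A = lw
dA/dt = w·dl/dt + l·dw/dt = 4·1 + 25·5 = 129 cm²/s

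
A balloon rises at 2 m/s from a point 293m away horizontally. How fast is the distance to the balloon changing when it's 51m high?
51√3538/8845 ≈ 0.343 m/s

z² = 293² + y²
z = √(293² + 51²) = 5√3538
dz/dt = y/z · dy/dt = 51/(5√3538) · 2 = 51√3538/8845 ≈ 0.343 m/s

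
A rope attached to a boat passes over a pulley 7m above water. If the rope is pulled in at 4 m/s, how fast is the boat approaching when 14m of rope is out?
8√3/3 ≈ 4.619 m/s

rope² = x² + 7²
x = √(14² - 7²) = 7√3
dx/dt = (rope/x) · d(rope)/dt = (14/(7√3)) · (-4) = -8√3/3 m/s
The boat approaches at 8√3/3 ≈ 4.619 m/s.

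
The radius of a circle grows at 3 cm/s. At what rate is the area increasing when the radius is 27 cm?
162π cm²/s

A = πr²
dA/dt = 2πr · dr/dt = 2π(27)(3) = 162π cm²/s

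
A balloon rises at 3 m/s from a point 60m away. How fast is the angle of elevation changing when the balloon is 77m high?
0.01889 rad/s

tan(θ) = y/60
sec²(θ) · dθ/dt = (1/60) · dy/dt
dθ/dt = cos²(θ)/60 · 3 = 60/(60² + 77²) · 3
dθ/dt = 0.01889 rad/s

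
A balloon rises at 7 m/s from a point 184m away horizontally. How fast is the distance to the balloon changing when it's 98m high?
343√10865/10865 ≈ 3.291 m/s

z² = 184² + y²
z = √(184² + 98²) = 2√10865
dz/dt = y/z · dy/dt = 98/(2√10865) · 7 = 343√10865/10865 ≈ 3.291 m/s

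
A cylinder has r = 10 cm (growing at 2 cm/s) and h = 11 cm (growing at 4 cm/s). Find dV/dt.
840π cm³/s

V = πr²h
dV/dt = 2πrh·dr/dt + πr²·dh/dt
= 2π(10)(11)(2) + π(10)²(4)
= 840π cm³/s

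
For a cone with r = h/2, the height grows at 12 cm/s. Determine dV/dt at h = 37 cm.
4107π cm³/s

V = (1/3)π(h/2)²h = πh³/12
dV/dt = πh²/4 · 12
At h = 37: dV/dt = 4107π cm³/s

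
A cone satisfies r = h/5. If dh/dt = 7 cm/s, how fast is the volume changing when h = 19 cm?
2527π/25 cm³/s

V = (1/3)π(h/5)²h = πh³/75
dV/dt = πh²/25 · 7
At h = 19: dV/dt = 2527π/25 cm³/s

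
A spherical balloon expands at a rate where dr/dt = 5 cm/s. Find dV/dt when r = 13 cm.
3380π cm³/s

V = (4/3)πr³
dV/dt = dV/dr · dr/dt = 4πr² · 5
At r = 13: dV/dt = 3380π cm³/s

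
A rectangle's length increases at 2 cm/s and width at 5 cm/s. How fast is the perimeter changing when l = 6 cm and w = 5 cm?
14 cm/s

P = 2(l + w)
dP/dt = 2(dl/dt + dw/dt) = 2(2 + 5) = 14 cm/s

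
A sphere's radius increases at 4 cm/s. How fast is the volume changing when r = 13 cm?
2704π cm³/s

V = (4/3)πr³
dV/dt = dV/dr · dr/dt = 4πr² · 4
At r = 13: dV/dt = 2704π cm³/s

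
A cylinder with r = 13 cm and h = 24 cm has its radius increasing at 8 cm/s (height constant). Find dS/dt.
800π cm²/s

S = 2πrh + 2πr² (lateral + bases)
dS/dt = (2πh + 4πr)·dr/dt = (2π·24 + 4π·13)·8
= 800π cm²/s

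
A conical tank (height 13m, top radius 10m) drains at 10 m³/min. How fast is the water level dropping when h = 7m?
169/(490π) ≈ 0.1098 m/min

r/h = 10/13, so r = (10/13)h
V = (1/3)πr²h = (1/3)π((10/13)h)²h = (100/507)πh³
dV/dh = (100/169)πh²
dh/dt = (dV/dt)/(dV/dh) = -10/((100/169)π·7²) = -169/(490π) m/min
The level is dropping at 169/(490π) ≈ 0.1098 m/min.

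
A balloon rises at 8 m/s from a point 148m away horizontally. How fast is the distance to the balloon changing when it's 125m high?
1000√37529/37529 ≈ 5.162 m/s

z² = 148² + y²
z = √(148² + 125²) = √37529
dz/dt = y/z · dy/dt = 125/√37529 · 8 = 1000√37529/37529 ≈ 5.162 m/s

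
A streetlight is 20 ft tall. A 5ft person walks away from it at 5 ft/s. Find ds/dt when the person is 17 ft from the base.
5/3 ft/s

By similar triangles: 20/(x+s) = 5/s
Solving: s = 5x/15
ds/dt = 5/15 · dx/dt = 1/3 · 5 = 5/3 ft/s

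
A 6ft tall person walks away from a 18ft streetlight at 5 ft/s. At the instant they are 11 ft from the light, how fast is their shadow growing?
5/2 ft/s

By similar triangles: 18/(x+s) = 6/s
Solving: s = 6x/12
ds/dt = 6/12 · dx/dt = 1/2 · 5 = 5/2 ft/s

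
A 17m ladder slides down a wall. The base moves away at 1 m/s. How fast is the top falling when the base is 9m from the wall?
9√13/52 ≈ 0.624 m/s

x² + y² = 17²
2x·dx/dt + 2y·dy/dt = 0
dy/dt = -x/y · dx/dt = -9/(4√13) · 1 = -9√13/52 m/s
The top is descending at 9√13/52 ≈ 0.624 m/s.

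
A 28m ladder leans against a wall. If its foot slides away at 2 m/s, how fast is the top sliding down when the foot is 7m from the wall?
2√15/15 ≈ 0.5164 m/s

x² + y² = 28²
2x·dx/dt + 2y·dy/dt = 0
dy/dt = -x/y · dx/dt = -7/(7√15) · 2 = -2√15/15 m/s
The top is descending at 2√15/15 ≈ 0.5164 m/s.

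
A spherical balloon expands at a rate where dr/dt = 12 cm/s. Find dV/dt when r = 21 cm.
21168π cm³/s

V = (4/3)πr³
dV/dt = dV/dr · dr/dt = 4πr² · 12
At r = 21: dV/dt = 21168π cm³/s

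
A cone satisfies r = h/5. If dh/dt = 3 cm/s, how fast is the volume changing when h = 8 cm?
192π/25 cm³/s

V = (1/3)π(h/5)²h = πh³/75
dV/dt = πh²/25 · 3
At h = 8: dV/dt = 192π/25 cm³/s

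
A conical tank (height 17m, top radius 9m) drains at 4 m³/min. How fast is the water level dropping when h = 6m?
289/(729π) ≈ 0.1262 m/min

r/h = 9/17, so r = (9/17)h
V = (1/3)πr²h = (1/3)π((9/17)h)²h = (27/289)πh³
dV/dh = (81/289)πh²
dh/dt = (dV/dt)/(dV/dh) = -4/((81/289)π·6²) = -289/(729π) m/min
The level is dropping at 289/(729π) ≈ 0.1262 m/min.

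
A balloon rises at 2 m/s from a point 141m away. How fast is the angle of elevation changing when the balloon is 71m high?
0.011315 rad/s

tan(θ) = y/141
sec²(θ) · dθ/dt = (1/141) · dy/dt
dθ/dt = cos²(θ)/141 · 2 = 141/(141² + 71²) · 2
dθ/dt = 0.011315 rad/s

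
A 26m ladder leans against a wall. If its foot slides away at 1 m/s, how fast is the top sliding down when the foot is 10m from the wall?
5/12 ≈ 0.4167 m/s

x² + y² = 26²
2x·dx/dt + 2y·dy/dt = 0
dy/dt = -x/y · dx/dt = -10/24 · 1 = -5/12 m/s
The top is descending at 5/12 ≈ 0.4167 m/s.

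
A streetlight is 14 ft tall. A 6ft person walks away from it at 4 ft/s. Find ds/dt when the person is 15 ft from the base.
3 ft/s

By similar triangles: 14/(x+s) = 6/s
Solving: s = 6x/8
ds/dt = 6/8 · dx/dt = 3/4 · 4 = 3 ft/s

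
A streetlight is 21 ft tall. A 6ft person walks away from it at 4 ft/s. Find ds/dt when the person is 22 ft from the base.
8/5 ft/s

By similar triangles: 21/(x+s) = 6/s
Solving: s = 6x/15
ds/dt = 6/15 · dx/dt = 2/5 · 4 = 8/5 ft/s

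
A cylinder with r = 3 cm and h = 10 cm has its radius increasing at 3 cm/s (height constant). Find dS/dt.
96π cm²/s

S = 2πrh + 2πr² (lateral + bases)
dS/dt = (2πh + 4πr)·dr/dt = (2π·10 + 4π·3)·3
= 96π cm²/s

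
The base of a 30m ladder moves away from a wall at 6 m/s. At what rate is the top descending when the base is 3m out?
2√11/11 ≈ 0.603 m/s

x² + y² = 30²
2x·dx/dt + 2y·dy/dt = 0
dy/dt = -x/y · dx/dt = -3/(9√11) · 6 = -2√11/11 m/s
The top is descending at 2√11/11 ≈ 0.603 m/s.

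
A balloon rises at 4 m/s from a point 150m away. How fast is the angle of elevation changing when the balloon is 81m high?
0.020646 rad/s

tan(θ) = y/150
sec²(θ) · dθ/dt = (1/150) · dy/dt
dθ/dt = cos²(θ)/150 · 4 = 150/(150² + 81²) · 4
dθ/dt = 0.020646 rad/s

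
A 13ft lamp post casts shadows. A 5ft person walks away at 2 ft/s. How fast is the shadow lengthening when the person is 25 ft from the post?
5/4 ft/s

By similar triangles: 13/(x+s) = 5/s
Solving: s = 5x/8
ds/dt = 5/8 · dx/dt = 5/8 · 2 = 5/4 ft/s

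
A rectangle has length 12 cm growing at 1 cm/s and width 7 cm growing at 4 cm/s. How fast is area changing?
55 cm²/s

A = lw
dA/dt = w·dl/dt + l·dw/dt = 7·1 + 12·4 = 55 cm²/s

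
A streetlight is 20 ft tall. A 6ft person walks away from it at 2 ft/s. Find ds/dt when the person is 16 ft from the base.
6/7 ft/s

By similar triangles: 20/(x+s) = 6/s
Solving: s = 6x/14
ds/dt = 6/14 · dx/dt = 3/7 · 2 = 6/7 ft/s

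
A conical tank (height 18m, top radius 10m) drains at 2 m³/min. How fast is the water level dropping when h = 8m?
81/(800π) ≈ 0.03223 m/min

r/h = 10/18, so r = (5/9)h
V = (1/3)πr²h = (1/3)π((5/9)h)²h = (25/243)πh³
dV/dh = (25/81)πh²
dh/dt = (dV/dt)/(dV/dh) = -2/((25/81)π·8²) = -81/(800π) m/min
The level is dropping at 81/(800π) ≈ 0.03223 m/min.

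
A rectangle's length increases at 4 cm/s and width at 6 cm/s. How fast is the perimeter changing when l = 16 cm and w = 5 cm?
20 cm/s

P = 2(l + w)
dP/dt = 2(dl/dt + dw/dt) = 2(4 + 6) = 20 cm/s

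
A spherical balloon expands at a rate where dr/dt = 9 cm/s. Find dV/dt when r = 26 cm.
24336π cm³/s

V = (4/3)πr³
dV/dt = dV/dr · dr/dt = 4πr² · 9
At r = 26: dV/dt = 24336π cm³/s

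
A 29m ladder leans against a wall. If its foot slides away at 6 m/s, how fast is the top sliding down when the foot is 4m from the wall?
8√33/55 ≈ 0.8356 m/s

x² + y² = 29²
2x·dx/dt + 2y·dy/dt = 0
dy/dt = -x/y · dx/dt = -4/(5√33) · 6 = -8√33/55 m/s
The top is descending at 8√33/55 ≈ 0.8356 m/s.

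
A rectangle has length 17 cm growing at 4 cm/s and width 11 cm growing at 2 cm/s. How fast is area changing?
78 cm²/s

A = lw
dA/dt = w·dl/dt + l·dw/dt = 11·4 + 17·2 = 78 cm²/s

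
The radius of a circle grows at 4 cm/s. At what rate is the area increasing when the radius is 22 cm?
176π cm²/s

A = πr²
dA/dt = 2πr · dr/dt = 2π(22)(4) = 176π cm²/s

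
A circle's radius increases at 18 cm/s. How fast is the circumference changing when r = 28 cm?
36π cm/s

C = 2πr
dC/dt = 2π · dr/dt = 2π · 18 = 36π cm/s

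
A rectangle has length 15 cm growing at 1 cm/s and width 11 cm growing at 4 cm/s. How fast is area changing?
71 cm²/s

A = lw
dA/dt = w·dl/dt + l·dw/dt = 11·1 + 15·4 = 71 cm²/s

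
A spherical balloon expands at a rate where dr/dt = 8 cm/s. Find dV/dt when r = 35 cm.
39200π cm³/s

V = (4/3)πr³
dV/dt = dV/dr · dr/dt = 4πr² · 8
At r = 35: dV/dt = 39200π cm³/s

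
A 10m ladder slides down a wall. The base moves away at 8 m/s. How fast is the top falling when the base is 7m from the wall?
56√51/51 ≈ 7.842 m/s

x² + y² = 10²
2x·dx/dt + 2y·dy/dt = 0
dy/dt = -x/y · dx/dt = -7/√51 · 8 = -56√51/51 m/s
The top is descending at 56√51/51 ≈ 7.842 m/s.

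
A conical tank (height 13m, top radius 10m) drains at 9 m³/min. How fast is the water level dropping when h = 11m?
1521/(12100π) ≈ 0.04001 m/min

r/h = 10/13, so r = (10/13)h
V = (1/3)πr²h = (1/3)π((10/13)h)²h = (100/507)πh³
dV/dh = (100/169)πh²
dh/dt = (dV/dt)/(dV/dh) = -9/((100/169)π·11²) = -1521/(12100π) m/min
The level is dropping at 1521/(12100π) ≈ 0.04001 m/min.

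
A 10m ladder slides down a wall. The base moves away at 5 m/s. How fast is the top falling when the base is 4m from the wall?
10√21/21 ≈ 2.182 m/s

x² + y² = 10²
2x·dx/dt + 2y·dy/dt = 0
dy/dt = -x/y · dx/dt = -4/(2√21) · 5 = -10√21/21 m/s
The top is descending at 10√21/21 ≈ 2.182 m/s.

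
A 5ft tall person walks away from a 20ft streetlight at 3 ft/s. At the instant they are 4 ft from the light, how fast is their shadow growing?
1 ft/s

By similar triangles: 20/(x+s) = 5/s
Solving: s = 5x/15
ds/dt = 5/15 · dx/dt = 1/3 · 3 = 1 ft/s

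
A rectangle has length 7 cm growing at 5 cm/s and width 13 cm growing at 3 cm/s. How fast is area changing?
86 cm²/s

A = lw
dA/dt = w·dl/dt + l·dw/dt = 13·5 + 7·3 = 86 cm²/s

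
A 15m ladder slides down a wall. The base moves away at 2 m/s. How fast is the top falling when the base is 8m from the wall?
16√161/161 ≈ 1.261 m/s

x² + y² = 15²
2x·dx/dt + 2y·dy/dt = 0
dy/dt = -x/y · dx/dt = -8/√161 · 2 = -16√161/161 m/s
The top is descending at 16√161/161 ≈ 1.261 m/s.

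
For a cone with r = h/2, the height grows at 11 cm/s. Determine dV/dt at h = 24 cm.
1584π cm³/s

V = (1/3)π(h/2)²h = πh³/12
dV/dt = πh²/4 · 11
At h = 24: dV/dt = 1584π cm³/s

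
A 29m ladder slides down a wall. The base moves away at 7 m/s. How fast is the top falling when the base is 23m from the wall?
161√78/156 ≈ 9.115 m/s

x² + y² = 29²
2x·dx/dt + 2y·dy/dt = 0
dy/dt = -x/y · dx/dt = -23/(2√78) · 7 = -161√78/156 m/s
The top is descending at 161√78/156 ≈ 9.115 m/s.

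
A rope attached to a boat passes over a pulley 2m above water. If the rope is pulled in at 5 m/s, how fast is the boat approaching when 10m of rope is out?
25√6/12 ≈ 5.103 m/s

rope² = x² + 2²
x = √(10² - 2²) = 4√6
dx/dt = (rope/x) · d(rope)/dt = (10/(4√6)) · (-5) = -25√6/12 m/s
The boat approaches at 25√6/12 ≈ 5.103 m/s.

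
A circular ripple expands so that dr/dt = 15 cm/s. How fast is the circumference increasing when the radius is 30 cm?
30π cm/s

C = 2πr
dC/dt = 2π · dr/dt = 2π · 15 = 30π cm/s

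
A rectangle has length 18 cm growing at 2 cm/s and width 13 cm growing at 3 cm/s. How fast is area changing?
80 cm²/s

A = lw
dA/dt = w·dl/dt + l·dw/dt = 13·2 + 18·3 = 80 cm²/s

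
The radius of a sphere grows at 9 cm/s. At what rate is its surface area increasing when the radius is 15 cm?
1080π cm²/s

S = 4πr²
dS/dt = dS/dr · dr/dt = 8πr · 9
At r = 15: dS/dt = 1080π cm²/s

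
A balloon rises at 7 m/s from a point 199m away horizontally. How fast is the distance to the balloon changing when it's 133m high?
931√57290/57290 ≈ 3.89 m/s

z² = 199² + y²
z = √(199² + 133²) = √57290
dz/dt = y/z · dy/dt = 133/√57290 · 7 = 931√57290/57290 ≈ 3.89 m/s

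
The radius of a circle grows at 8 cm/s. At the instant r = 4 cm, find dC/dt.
16π cm/s

C = 2πr
dC/dt = 2π · dr/dt = 2π · 8 = 16π cm/s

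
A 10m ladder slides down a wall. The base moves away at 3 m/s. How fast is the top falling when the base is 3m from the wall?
9√91/91 ≈ 0.9435 m/s

x² + y² = 10²
2x·dx/dt + 2y·dy/dt = 0
dy/dt = -x/y · dx/dt = -3/√91 · 3 = -9√91/91 m/s
The top is descending at 9√91/91 ≈ 0.9435 m/s.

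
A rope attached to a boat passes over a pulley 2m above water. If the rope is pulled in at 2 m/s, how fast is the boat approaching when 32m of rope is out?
32√255/255 ≈ 2.004 m/s

rope² = x² + 2²
x = √(32² - 2²) = 2√255
dx/dt = (rope/x) · d(rope)/dt = (32/(2√255)) · (-2) = -32√255/255 m/s
The boat approaches at 32√255/255 ≈ 2.004 m/s.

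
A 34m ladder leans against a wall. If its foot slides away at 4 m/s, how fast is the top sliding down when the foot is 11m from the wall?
44√115/345 ≈ 1.368 m/s

x² + y² = 34²
2x·dx/dt + 2y·dy/dt = 0
dy/dt = -x/y · dx/dt = -11/(3√115) · 4 = -44√115/345 m/s
The top is descending at 44√115/345 ≈ 1.368 m/s.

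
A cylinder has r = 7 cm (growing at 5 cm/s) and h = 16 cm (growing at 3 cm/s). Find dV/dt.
1267π cm³/s

V = πr²h
dV/dt = 2πrh·dr/dt + πr²·dh/dt
= 2π(7)(16)(5) + π(7)²(3)
= 1267π cm³/s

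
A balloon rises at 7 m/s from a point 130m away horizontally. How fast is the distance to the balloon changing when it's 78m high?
21√34/34 ≈ 3.601 m/s

z² = 130² + y²
z = √(130² + 78²) = 26√34
dz/dt = y/z · dy/dt = 78/(26√34) · 7 = 21√34/34 ≈ 3.601 m/s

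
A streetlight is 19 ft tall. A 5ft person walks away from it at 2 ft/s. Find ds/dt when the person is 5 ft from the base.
5/7 ft/s

By similar triangles: 19/(x+s) = 5/s
Solving: s = 5x/14
ds/dt = 5/14 · dx/dt = 5/14 · 2 = 5/7 ft/s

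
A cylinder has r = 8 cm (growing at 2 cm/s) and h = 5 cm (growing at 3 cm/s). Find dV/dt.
352π cm³/s

V = πr²h
dV/dt = 2πrh·dr/dt + πr²·dh/dt
= 2π(8)(5)(2) + π(8)²(3)
= 352π cm³/s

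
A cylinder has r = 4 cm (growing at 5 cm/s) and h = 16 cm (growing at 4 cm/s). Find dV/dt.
704π cm³/s

V = πr²h
dV/dt = 2πrh·dr/dt + πr²·dh/dt
= 2π(4)(16)(5) + π(4)²(4)
= 704π cm³/s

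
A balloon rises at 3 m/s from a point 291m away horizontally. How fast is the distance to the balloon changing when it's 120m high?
120√11009/11009 ≈ 1.144 m/s

z² = 291² + y²
z = √(291² + 120²) = 3√11009
dz/dt = y/z · dy/dt = 120/(3√11009) · 3 = 120√11009/11009 ≈ 1.144 m/s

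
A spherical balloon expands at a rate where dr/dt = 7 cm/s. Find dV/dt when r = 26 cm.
18928π cm³/s

V = (4/3)πr³
dV/dt = dV/dr · dr/dt = 4πr² · 7
At r = 26: dV/dt = 18928π cm³/s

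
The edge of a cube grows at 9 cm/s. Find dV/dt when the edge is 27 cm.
19683 cm³/s

V = s³
dV/dt = 3s² · ds/dt = 3·27²·9 = 19683 cm³/s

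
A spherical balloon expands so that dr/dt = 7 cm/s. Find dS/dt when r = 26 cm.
1456π cm²/s

S = 4πr²
dS/dt = dS/dr · dr/dt = 8πr · 7
At r = 26: dS/dt = 1456π cm²/s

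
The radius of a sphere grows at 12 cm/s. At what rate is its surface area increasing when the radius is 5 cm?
480π cm²/s

S = 4πr²
dS/dt = dS/dr · dr/dt = 8πr · 12
At r = 5: dS/dt = 480π cm²/s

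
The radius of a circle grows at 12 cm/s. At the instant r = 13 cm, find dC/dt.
24π cm/s

C = 2πr
dC/dt = 2π · dr/dt = 2π · 12 = 24π cm/s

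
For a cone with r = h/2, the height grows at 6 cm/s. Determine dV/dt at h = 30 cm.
1350π cm³/s

V = (1/3)π(h/2)²h = πh³/12
dV/dt = πh²/4 · 6
At h = 30: dV/dt = 1350π cm³/s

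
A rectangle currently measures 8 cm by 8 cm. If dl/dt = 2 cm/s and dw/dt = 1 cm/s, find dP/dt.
6 cm/s

P = 2(l + w)
dP/dt = 2(dl/dt + dw/dt) = 2(2 + 1) = 6 cm/s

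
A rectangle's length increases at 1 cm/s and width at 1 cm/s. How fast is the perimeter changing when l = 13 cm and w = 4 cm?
4 cm/s

P = 2(l + w)
dP/dt = 2(dl/dt + dw/dt) = 2(1 + 1) = 4 cm/s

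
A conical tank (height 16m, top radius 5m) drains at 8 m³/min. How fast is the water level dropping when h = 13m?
2048/(4225π) ≈ 0.1543 m/min

r/h = 5/16, so r = (5/16)h
V = (1/3)πr²h = (1/3)π((5/16)h)²h = (25/768)πh³
dV/dh = (25/256)πh²
dh/dt = (dV/dt)/(dV/dh) = -8/((25/256)π·13²) = -2048/(4225π) m/min
The level is dropping at 2048/(4225π) ≈ 0.1543 m/min.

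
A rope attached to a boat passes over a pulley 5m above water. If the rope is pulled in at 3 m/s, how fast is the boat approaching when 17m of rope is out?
17√66/44 ≈ 3.139 m/s

rope² = x² + 5²
x = √(17² - 5²) = 2√66
dx/dt = (rope/x) · d(rope)/dt = (17/(2√66)) · (-3) = -17√66/44 m/s
The boat approaches at 17√66/44 ≈ 3.139 m/s.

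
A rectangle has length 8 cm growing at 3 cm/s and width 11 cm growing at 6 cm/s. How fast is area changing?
81 cm²/s

A = lw
dA/dt = w·dl/dt + l·dw/dt = 11·3 + 8·6 = 81 cm²/s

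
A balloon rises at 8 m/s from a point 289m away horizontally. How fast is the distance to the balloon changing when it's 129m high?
516√100162/50081 ≈ 3.261 m/s

z² = 289² + y²
z = √(289² + 129²) = √100162
dz/dt = y/z · dy/dt = 129/√100162 · 8 = 516√100162/50081 ≈ 3.261 m/s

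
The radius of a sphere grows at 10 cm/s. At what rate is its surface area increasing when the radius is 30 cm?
2400π cm²/s

S = 4πr²
dS/dt = dS/dr · dr/dt = 8πr · 10
At r = 30: dS/dt = 2400π cm²/s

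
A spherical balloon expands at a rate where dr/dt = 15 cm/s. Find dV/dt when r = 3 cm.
540π cm³/s

V = (4/3)πr³
dV/dt = dV/dr · dr/dt = 4πr² · 15
At r = 3: dV/dt = 540π cm³/s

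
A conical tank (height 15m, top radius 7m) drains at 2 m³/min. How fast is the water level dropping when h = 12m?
25/(392π) ≈ 0.0203 m/min

r/h = 7/15, so r = (7/15)h
V = (1/3)πr²h = (1/3)π((7/15)h)²h = (49/675)πh³
dV/dh = (49/225)πh²
dh/dt = (dV/dt)/(dV/dh) = -2/((49/225)π·12²) = -25/(392π) m/min
The level is dropping at 25/(392π) ≈ 0.0203 m/min.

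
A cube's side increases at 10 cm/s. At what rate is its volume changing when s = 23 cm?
15870 cm³/s

V = s³
dV/dt = 3s² · ds/dt = 3·23²·10 = 15870 cm³/s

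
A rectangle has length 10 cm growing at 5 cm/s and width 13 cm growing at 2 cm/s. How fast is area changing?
85 cm²/s

A = lw
dA/dt = w·dl/dt + l·dw/dt = 13·5 + 10·2 = 85 cm²/s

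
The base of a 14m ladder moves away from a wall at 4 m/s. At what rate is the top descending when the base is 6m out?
3√10/5 ≈ 1.897 m/s

x² + y² = 14²
2x·dx/dt + 2y·dy/dt = 0
dy/dt = -x/y · dx/dt = -6/(4√10) · 4 = -3√10/5 m/s
The top is descending at 3√10/5 ≈ 1.897 m/s.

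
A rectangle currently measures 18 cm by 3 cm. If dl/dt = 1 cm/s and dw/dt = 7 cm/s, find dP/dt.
16 cm/s

P = 2(l + w)
dP/dt = 2(dl/dt + dw/dt) = 2(1 + 7) = 16 cm/s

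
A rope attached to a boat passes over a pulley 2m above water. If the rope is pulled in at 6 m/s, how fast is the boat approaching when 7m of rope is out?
14√5/5 ≈ 6.261 m/s

rope² = x² + 2²
x = √(7² - 2²) = 3√5
dx/dt = (rope/x) · d(rope)/dt = (7/(3√5)) · (-6) = -14√5/5 m/s
The boat approaches at 14√5/5 ≈ 6.261 m/s.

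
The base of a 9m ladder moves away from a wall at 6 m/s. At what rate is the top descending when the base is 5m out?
15√14/14 ≈ 4.009 m/s

x² + y² = 9²
2x·dx/dt + 2y·dy/dt = 0
dy/dt = -x/y · dx/dt = -5/(2√14) · 6 = -15√14/14 m/s
The top is descending at 15√14/14 ≈ 4.009 m/s.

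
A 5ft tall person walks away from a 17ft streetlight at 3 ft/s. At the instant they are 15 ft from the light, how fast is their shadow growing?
5/4 ft/s

By similar triangles: 17/(x+s) = 5/s
Solving: s = 5x/12
ds/dt = 5/12 · dx/dt = 5/12 · 3 = 5/4 ft/s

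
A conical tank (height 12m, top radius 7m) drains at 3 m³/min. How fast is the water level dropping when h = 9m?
16/(147π) ≈ 0.03465 m/min

r/h = 7/12, so r = (7/12)h
V = (1/3)πr²h = (1/3)π((7/12)h)²h = (49/432)πh³
dV/dh = (49/144)πh²
dh/dt = (dV/dt)/(dV/dh) = -3/((49/144)π·9²) = -16/(147π) m/min
The level is dropping at 16/(147π) ≈ 0.03465 m/min.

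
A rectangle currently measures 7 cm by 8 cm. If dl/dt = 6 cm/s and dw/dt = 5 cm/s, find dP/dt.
22 cm/s

P = 2(l + w)
dP/dt = 2(dl/dt + dw/dt) = 2(6 + 5) = 22 cm/s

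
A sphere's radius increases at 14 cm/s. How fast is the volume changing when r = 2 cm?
224π cm³/s

V = (4/3)πr³
dV/dt = dV/dr · dr/dt = 4πr² · 14
At r = 2: dV/dt = 224π cm³/s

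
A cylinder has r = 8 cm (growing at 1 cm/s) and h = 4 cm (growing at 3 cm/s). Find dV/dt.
256π cm³/s

V = πr²h
dV/dt = 2πrh·dr/dt + πr²·dh/dt
= 2π(8)(4)(1) + π(8)²(3)
= 256π cm³/s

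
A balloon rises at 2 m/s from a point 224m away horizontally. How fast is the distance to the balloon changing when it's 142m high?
142√17585/17585 ≈ 1.071 m/s

z² = 224² + y²
z = √(224² + 142²) = 2√17585
dz/dt = y/z · dy/dt = 142/(2√17585) · 2 = 142√17585/17585 ≈ 1.071 m/s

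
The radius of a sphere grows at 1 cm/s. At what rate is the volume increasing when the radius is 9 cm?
324π cm³/s

V = (4/3)πr³
dV/dt = dV/dr · dr/dt = 4πr² · 1
At r = 9: dV/dt = 324π cm³/s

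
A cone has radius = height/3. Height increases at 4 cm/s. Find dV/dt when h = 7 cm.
196π/9 cm³/s

V = (1/3)π(h/3)²h = πh³/27
dV/dt = πh²/9 · 4
At h = 7: dV/dt = 196π/9 cm³/s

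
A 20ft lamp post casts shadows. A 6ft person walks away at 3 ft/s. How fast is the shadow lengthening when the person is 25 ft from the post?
9/7 ft/s

By similar triangles: 20/(x+s) = 6/s
Solving: s = 6x/14
ds/dt = 6/14 · dx/dt = 3/7 · 3 = 9/7 ft/s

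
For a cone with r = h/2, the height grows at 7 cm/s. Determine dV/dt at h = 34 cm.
2023π cm³/s

V = (1/3)π(h/2)²h = πh³/12
dV/dt = πh²/4 · 7
At h = 34: dV/dt = 2023π cm³/s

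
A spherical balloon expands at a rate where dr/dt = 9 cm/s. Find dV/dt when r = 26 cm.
24336π cm³/s

V = (4/3)πr³
dV/dt = dV/dr · dr/dt = 4πr² · 9
At r = 26: dV/dt = 24336π cm³/s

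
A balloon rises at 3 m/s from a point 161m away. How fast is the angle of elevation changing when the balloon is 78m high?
0.015091 rad/s

tan(θ) = y/161
sec²(θ) · dθ/dt = (1/161) · dy/dt
dθ/dt = cos²(θ)/161 · 3 = 161/(161² + 78²) · 3
dθ/dt = 0.015091 rad/s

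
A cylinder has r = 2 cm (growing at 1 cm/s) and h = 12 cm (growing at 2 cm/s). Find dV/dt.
56π cm³/s

V = πr²h
dV/dt = 2πrh·dr/dt + πr²·dh/dt
= 2π(2)(12)(1) + π(2)²(2)
= 56π cm³/s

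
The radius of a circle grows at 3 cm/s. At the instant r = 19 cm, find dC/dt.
6π cm/s

C = 2πr
dC/dt = 2π · dr/dt = 2π · 3 = 6π cm/s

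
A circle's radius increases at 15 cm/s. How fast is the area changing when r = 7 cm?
210π cm²/s

A = πr²
dA/dt = 2πr · dr/dt = 2π(7)(15) = 210π cm²/s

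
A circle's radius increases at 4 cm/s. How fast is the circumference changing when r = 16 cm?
8π cm/s

C = 2πr
dC/dt = 2π · dr/dt = 2π · 4 = 8π cm/s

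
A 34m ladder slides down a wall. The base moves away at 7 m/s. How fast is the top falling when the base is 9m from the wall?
63√43/215 ≈ 1.921 m/s

x² + y² = 34²
2x·dx/dt + 2y·dy/dt = 0
dy/dt = -x/y · dx/dt = -9/(5√43) · 7 = -63√43/215 m/s
The top is descending at 63√43/215 ≈ 1.921 m/s.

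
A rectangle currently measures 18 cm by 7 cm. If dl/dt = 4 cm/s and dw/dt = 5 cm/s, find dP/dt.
18 cm/s

P = 2(l + w)
dP/dt = 2(dl/dt + dw/dt) = 2(4 + 5) = 18 cm/s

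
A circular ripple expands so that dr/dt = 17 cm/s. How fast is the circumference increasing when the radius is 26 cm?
34π cm/s

C = 2πr
dC/dt = 2π · dr/dt = 2π · 17 = 34π cm/s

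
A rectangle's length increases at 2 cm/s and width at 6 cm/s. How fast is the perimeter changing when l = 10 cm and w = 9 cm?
16 cm/s

P = 2(l + w)
dP/dt = 2(dl/dt + dw/dt) = 2(2 + 6) = 16 cm/s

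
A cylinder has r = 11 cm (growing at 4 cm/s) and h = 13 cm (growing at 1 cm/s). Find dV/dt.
1265π cm³/s

V = πr²h
dV/dt = 2πrh·dr/dt + πr²·dh/dt
= 2π(11)(13)(4) + π(11)²(1)
= 1265π cm³/s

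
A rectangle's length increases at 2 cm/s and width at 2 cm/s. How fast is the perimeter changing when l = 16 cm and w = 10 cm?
8 cm/s

P = 2(l + w)
dP/dt = 2(dl/dt + dw/dt) = 2(2 + 2) = 8 cm/s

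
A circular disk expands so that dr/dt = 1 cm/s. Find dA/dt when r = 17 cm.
34π cm²/s

A = πr²
dA/dt = 2πr · dr/dt = 2π(17)(1) = 34π cm²/s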